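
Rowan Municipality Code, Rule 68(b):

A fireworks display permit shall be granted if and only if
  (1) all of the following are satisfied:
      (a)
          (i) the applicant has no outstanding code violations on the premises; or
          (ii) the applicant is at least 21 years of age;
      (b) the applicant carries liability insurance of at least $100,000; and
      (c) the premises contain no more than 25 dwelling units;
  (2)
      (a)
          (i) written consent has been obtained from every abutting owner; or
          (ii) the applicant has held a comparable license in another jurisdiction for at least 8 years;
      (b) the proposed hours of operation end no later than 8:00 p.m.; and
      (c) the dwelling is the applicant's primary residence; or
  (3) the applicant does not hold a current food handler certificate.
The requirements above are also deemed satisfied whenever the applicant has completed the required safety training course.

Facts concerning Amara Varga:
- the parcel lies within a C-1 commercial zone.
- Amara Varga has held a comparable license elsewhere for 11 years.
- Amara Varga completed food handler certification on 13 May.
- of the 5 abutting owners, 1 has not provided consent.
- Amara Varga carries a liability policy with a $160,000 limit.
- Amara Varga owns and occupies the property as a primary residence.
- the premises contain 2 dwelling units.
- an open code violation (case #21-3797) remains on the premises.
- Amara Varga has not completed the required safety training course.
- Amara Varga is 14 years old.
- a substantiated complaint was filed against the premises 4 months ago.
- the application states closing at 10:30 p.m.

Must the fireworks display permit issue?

(i) no code violations — fails.
(ii) age ≥ 21 — not met.
(a): F OR F → false.
(b) insurance ≥ $100,000 — met.
(c) ≤ 25 units — met.
(1): F AND T AND T → false.
(i) all abutters consent — not met.
(ii) prior license ≥ 8 yr — satisfied.
(a) = F OR T = true.
(b) closes by 8 p.m. — not met.
(c) primary residence — holds.
So (2) is not satisfied (T AND F AND T).
(3) not (food handler cert.) — not satisfied.
Overall = F OR F OR F = false.
Exception (safety training) — not satisfied.
Result: main false OR exception false → false.

No — denied.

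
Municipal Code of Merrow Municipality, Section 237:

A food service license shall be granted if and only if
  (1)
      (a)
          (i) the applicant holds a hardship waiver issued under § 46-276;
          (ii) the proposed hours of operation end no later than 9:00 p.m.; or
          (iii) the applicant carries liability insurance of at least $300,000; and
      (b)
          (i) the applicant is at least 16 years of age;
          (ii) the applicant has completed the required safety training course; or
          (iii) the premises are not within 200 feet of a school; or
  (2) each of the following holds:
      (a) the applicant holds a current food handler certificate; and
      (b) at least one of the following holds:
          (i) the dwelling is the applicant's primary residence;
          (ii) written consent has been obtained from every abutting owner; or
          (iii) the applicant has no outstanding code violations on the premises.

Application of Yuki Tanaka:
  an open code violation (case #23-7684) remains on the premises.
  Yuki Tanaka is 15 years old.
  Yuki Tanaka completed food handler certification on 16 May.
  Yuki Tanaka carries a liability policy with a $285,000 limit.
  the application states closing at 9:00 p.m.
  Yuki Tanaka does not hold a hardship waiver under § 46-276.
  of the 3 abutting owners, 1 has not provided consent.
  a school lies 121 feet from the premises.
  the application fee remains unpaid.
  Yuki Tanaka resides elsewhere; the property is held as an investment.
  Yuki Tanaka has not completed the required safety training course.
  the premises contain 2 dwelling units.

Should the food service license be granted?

(i) hardship waiver — fails.
(ii) closes by 9 p.m. — satisfied.
(iii) insurance ≥ $300,000 — not satisfied.
(a) = F OR T OR F = true.
(i) age ≥ 16 — not met.
(ii) safety training — not satisfied.
(iii) ≥200 ft from school — not met.
So (b) is not satisfied (F OR F OR F).
(1): T AND F → false.
(a) food handler cert. — holds.
(i) primary residence — fails.
(ii) all abutters consent — not satisfied.
(iii) no code violations — not met.
(b): F OR F OR F → false.
So (2) is not satisfied (T AND F).
Overall = F OR F = false.

No — denied.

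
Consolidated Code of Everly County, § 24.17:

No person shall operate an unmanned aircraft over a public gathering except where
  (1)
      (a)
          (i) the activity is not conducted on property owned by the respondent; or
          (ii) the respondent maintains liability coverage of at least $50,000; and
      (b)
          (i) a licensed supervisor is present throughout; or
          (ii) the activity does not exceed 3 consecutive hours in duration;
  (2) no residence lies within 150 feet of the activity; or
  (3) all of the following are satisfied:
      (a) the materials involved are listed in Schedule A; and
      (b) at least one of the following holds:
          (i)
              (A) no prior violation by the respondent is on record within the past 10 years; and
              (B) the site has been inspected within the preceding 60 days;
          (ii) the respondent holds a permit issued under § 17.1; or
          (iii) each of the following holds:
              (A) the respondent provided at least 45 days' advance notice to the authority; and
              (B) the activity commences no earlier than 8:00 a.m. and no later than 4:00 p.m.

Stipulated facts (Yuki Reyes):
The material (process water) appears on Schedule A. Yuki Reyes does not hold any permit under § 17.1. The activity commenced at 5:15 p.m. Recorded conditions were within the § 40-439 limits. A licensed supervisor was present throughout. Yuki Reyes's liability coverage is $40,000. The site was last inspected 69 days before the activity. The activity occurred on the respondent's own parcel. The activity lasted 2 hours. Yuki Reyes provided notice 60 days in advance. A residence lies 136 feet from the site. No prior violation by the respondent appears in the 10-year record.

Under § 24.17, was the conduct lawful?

(i) not (own property) — not satisfied.
(ii) coverage ≥ $50,000 — not met.
(a): F OR F → false.
(i) supervisor present — satisfied.
(ii) ≤ 3 hrs duration — holds.
(b): T OR T → true.
(1): F AND T → false.
(2) no residence in 150 ft — not satisfied.
(a) Schedule A material — holds.
(A) no prior violation — met.
(B) site inspected — not met.
So (i) is not satisfied (T AND F).
(ii) holds permit — fails.
(A) ≥45 days' notice — met.
(B) start within hours — not satisfied.
(iii): T AND F → false.
So (b) is not satisfied (F OR F OR F).
(3) = T AND F = false.
Overall = F OR F OR F = false.

No — unlawful.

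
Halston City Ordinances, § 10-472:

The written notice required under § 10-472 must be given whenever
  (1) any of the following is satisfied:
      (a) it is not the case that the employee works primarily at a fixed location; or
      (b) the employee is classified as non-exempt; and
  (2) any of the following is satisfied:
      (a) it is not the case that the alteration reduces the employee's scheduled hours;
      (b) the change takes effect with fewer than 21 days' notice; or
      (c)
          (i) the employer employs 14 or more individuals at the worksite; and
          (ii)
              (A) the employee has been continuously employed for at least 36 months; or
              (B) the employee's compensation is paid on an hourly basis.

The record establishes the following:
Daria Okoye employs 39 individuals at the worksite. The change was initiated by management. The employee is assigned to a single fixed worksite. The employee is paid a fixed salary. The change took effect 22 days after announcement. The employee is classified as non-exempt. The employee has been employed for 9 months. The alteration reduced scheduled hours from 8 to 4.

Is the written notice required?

No — not required.

(a) not (fixed location) — not met.
(b) non-exempt — holds.
So (1) is satisfied (F OR T).
(a) not (hours reduced) — fails.
(b) < 21 days' notice — not met.
(i) ≥ 14 at site — met.
(A) tenure ≥ 36 mo. — fails.
(B) hourly-paid — fails.
So (ii) is not satisfied (F OR F).
(c): T AND F → false.
So (2) is not satisfied (F OR F OR F).
Overall: T AND F → false.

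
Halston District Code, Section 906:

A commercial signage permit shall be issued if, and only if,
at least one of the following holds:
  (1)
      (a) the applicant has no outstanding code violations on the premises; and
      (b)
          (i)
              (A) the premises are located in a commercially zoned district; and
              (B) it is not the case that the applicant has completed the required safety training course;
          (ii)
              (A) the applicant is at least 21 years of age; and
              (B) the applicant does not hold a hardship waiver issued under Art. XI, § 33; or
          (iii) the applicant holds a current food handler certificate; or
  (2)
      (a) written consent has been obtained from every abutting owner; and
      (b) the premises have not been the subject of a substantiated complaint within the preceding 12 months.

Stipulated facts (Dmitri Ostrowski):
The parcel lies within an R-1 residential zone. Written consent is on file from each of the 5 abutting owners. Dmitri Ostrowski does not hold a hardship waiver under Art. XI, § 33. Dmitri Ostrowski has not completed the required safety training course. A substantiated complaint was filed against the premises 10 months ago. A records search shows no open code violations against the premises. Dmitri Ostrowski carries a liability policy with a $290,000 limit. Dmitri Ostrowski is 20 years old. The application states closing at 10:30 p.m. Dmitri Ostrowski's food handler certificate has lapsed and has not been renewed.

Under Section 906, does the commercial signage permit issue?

No — denied.

(a) no code violations — holds.
(A) commercially zoned — fails.
(B) not (safety training) — met.
(i): F AND T → false.
(A) age ≥ 21 — fails.
(B) not (hardship waiver) — satisfied.
(ii) = F AND T = false.
(iii) food handler cert. — fails.
(b) = F OR F OR F = false.
So (1) is not satisfied (T AND F).
(a) all abutters consent — holds.
(b) no complaint in 12 mo. — fails.
(2): T AND F → false.
Overall: F OR F → false.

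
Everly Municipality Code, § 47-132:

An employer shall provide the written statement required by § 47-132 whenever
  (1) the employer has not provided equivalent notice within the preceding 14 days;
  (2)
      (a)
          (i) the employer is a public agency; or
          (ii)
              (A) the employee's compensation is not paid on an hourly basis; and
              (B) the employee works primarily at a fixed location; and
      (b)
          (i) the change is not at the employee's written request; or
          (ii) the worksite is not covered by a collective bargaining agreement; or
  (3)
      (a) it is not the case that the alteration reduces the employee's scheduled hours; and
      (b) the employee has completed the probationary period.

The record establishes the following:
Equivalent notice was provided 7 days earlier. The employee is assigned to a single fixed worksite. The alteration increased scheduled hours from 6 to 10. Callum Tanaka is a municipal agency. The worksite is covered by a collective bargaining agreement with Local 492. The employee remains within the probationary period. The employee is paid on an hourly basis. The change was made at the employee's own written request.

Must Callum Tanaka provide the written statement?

(1) no recent notice — not satisfied.
(i) public agency — holds.
(A) not (hourly-paid) — not met.
(B) fixed location — met.
So (ii) is not satisfied (F AND T).
(a) = T OR F = true.
(i) not employee-requested — not met.
(ii) no CBA — not met.
(b): F OR F → false.
(2) = T AND F = false.
(a) not (hours reduced) — holds.
(b) past probation — not met.
(3) = T AND F = false.
Overall = F OR F OR F = false.

No — not required.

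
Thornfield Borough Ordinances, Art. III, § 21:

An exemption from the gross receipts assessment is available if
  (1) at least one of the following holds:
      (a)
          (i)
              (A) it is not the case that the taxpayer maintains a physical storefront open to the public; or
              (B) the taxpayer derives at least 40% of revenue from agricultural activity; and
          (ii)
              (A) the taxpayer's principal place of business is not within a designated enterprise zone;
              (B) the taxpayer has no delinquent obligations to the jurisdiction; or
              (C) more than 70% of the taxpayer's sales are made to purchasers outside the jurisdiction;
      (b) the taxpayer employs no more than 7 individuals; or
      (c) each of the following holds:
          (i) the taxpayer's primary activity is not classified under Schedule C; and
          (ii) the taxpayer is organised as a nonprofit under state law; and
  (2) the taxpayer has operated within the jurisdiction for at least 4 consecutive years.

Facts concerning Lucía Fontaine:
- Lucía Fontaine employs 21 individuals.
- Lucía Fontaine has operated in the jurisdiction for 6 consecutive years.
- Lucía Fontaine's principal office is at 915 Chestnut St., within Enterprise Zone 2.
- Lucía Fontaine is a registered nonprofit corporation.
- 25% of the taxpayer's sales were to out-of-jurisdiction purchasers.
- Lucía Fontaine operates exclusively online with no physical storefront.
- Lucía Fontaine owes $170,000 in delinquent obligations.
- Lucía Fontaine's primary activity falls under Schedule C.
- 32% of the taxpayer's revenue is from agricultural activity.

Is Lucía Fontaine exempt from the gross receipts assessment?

No — not exempt.

(A) not (has storefront) — holds.
(B) ≥40% agricultural — fails.
So (i) is satisfied (T OR F).
(A) not (in enterprise zone) — fails.
(B) no delinquency — not met.
(C) >70% out-of-jur. sales — fails.
So (ii) is not satisfied (F OR F OR F).
So (a) is not satisfied (T AND F).
(b) ≤ 7 employees — not satisfied.
(i) not (Schedule C activity) — fails.
(ii) nonprofit — satisfied.
So (c) is not satisfied (F AND T).
So (1) is not satisfied (F OR F OR F).
(2) ≥ 4 yrs in jurisdiction — holds.
Overall: F AND T → false.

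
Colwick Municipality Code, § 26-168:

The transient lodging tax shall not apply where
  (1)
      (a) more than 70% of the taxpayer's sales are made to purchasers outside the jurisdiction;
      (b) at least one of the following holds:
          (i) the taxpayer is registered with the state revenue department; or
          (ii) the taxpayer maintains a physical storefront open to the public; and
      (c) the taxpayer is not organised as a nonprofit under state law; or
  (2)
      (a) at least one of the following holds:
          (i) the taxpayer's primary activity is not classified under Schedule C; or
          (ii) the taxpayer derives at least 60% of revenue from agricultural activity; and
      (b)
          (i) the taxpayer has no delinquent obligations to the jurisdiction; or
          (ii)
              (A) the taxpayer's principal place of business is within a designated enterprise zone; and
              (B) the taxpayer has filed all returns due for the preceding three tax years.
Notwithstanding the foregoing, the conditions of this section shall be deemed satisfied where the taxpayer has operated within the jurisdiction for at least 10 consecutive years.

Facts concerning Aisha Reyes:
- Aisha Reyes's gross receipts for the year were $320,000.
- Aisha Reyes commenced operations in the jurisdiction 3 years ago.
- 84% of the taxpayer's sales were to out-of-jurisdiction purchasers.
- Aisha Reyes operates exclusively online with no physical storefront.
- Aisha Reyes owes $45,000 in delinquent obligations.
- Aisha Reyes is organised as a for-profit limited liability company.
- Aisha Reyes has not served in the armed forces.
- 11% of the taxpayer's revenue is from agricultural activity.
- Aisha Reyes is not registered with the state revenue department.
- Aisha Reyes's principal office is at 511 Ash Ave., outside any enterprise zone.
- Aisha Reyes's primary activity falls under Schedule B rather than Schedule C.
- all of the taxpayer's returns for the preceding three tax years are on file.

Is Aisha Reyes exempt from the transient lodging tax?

(a) >70% out-of-jur. sales — holds.
(i) state-registered — fails.
(ii) has storefront — not satisfied.
(b): F OR F → false.
(c) not (nonprofit) — holds.
(1) = T AND F AND T = false.
(i) not (Schedule C activity) — satisfied.
(ii) ≥60% agricultural — not satisfied.
(a): T OR F → true.
(i) no delinquency — not satisfied.
(A) in enterprise zone — not met.
(B) returns current — holds.
So (ii) is not satisfied (F AND T).
(b): F OR F → false.
So (2) is not satisfied (T AND F).
Overall = F OR F = false.
Exception (≥ 10 yrs in jurisdiction) — not satisfied.
Result: main false OR exception false → false.

No — not exempt.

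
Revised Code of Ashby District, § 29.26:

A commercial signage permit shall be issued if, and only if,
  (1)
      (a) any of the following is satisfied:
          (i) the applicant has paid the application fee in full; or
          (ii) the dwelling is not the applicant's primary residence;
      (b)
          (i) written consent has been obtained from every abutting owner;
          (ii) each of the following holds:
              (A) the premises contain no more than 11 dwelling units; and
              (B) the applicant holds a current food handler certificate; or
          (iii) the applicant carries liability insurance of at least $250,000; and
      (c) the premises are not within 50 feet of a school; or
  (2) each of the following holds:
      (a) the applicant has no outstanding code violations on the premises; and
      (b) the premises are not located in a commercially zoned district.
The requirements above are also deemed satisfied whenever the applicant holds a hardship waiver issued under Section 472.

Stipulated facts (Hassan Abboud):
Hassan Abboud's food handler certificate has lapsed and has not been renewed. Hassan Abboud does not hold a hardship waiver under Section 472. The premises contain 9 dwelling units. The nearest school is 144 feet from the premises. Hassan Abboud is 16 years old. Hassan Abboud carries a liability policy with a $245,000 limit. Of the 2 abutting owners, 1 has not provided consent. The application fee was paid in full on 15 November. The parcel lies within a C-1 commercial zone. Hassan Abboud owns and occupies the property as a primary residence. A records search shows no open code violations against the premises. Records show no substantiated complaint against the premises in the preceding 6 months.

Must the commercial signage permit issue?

No — denied.

(i) fee paid — met.
(ii) not (primary residence) — not met.
(a): T OR F → true.
(i) all abutters consent — fails.
(A) ≤ 11 units — met.
(B) food handler cert. — fails.
So (ii) is not satisfied (T AND F).
(iii) insurance ≥ $250,000 — fails.
So (b) is not satisfied (F OR F OR F).
(c) ≥50 ft from school — holds.
So (1) is not satisfied (T AND F AND T).
(a) no code violations — met.
(b) not (commercially zoned) — fails.
So (2) is not satisfied (T AND F).
Overall: F OR F → false.
Exception (hardship waiver) — not satisfied.
Result: main false OR exception false → false.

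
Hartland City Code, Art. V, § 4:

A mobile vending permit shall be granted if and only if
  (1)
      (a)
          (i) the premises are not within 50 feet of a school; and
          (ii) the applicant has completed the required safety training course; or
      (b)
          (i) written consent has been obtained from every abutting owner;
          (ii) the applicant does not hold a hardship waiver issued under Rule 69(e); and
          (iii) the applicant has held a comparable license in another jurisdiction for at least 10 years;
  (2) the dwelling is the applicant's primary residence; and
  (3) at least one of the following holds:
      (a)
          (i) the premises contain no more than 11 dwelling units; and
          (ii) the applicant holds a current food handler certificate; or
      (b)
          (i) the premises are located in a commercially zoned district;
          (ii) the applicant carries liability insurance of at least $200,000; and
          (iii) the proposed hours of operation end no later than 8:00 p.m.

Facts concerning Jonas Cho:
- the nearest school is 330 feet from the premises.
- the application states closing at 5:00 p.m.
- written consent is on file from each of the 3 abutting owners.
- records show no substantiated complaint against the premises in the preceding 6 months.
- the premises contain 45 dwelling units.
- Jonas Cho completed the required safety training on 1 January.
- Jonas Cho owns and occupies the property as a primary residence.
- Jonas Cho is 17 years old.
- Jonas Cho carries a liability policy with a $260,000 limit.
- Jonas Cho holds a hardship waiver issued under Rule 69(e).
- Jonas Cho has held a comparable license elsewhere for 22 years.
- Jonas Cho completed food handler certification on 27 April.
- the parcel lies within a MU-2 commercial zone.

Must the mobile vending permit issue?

Yes — granted.

(i) ≥50 ft from school — satisfied.
(ii) safety training — met.
(a) = T AND T = true.
(i) all abutters consent — met.
(ii) not (hardship waiver) — fails.
(iii) prior license ≥ 10 yr — holds.
(b) = T AND F AND T = false.
So (1) is satisfied (T OR F).
(2) primary residence — satisfied.
(i) ≤ 11 units — not satisfied.
(ii) food handler cert. — met.
(a): F AND T → false.
(i) commercially zoned — holds.
(ii) insurance ≥ $200,000 — satisfied.
(iii) closes by 8 p.m. — holds.
(b): T AND T AND T → true.
So (3) is satisfied (F OR T).
Overall: T AND T AND T → true.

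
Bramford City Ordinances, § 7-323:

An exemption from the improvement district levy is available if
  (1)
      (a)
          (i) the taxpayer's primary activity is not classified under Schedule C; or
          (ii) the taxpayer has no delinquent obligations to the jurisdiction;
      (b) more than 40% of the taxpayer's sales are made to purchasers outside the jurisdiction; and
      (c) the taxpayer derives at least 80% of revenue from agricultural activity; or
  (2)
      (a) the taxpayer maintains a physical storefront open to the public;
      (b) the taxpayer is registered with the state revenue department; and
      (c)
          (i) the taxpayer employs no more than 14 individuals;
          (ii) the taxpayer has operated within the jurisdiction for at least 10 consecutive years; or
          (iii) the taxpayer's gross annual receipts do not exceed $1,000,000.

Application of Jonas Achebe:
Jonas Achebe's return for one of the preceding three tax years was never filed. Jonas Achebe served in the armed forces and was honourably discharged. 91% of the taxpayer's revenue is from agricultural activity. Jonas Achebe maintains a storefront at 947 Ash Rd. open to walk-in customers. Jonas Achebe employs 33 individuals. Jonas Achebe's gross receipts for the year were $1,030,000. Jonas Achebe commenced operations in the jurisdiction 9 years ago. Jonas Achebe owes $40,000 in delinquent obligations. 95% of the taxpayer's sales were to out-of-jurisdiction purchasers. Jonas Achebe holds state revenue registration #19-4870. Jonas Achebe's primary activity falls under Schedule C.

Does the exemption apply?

No — not exempt.

(i) not (Schedule C activity) — not satisfied.
(ii) no delinquency — not satisfied.
So (a) is not satisfied (F OR F).
(b) >40% out-of-jur. sales — met.
(c) ≥80% agricultural — satisfied.
(1) = F AND T AND T = false.
(a) has storefront — holds.
(b) state-registered — satisfied.
(i) ≤ 14 employees — not met.
(ii) ≥ 10 yrs in jurisdiction — not satisfied.
(iii) receipts ≤ $1,000,000 — not satisfied.
So (c) is not satisfied (F OR F OR F).
So (2) is not satisfied (T AND T AND F).
Overall = F OR F = false.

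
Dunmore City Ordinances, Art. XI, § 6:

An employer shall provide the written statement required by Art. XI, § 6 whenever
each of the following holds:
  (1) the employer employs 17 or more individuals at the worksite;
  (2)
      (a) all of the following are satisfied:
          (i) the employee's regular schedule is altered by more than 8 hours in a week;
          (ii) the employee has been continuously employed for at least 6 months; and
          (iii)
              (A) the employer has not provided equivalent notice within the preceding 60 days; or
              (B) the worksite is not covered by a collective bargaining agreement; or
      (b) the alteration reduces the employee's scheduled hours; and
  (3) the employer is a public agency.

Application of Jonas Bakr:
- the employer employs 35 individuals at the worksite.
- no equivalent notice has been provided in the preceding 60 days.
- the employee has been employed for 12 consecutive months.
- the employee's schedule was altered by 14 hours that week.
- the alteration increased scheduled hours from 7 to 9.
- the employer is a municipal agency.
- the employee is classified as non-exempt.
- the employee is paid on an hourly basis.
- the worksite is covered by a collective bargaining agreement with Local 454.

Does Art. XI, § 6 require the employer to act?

Yes — required.

(1) ≥ 17 at site — holds.
(i) schedule shift > 8h — met.
(ii) tenure ≥ 6 mo. — met.
(A) no recent notice — holds.
(B) no CBA — not satisfied.
(iii): T OR F → true.
(a) = T AND T AND T = true.
(b) hours reduced — not satisfied.
(2): T OR F → true.
(3) public agency — holds.
So Overall is satisfied (T AND T AND T).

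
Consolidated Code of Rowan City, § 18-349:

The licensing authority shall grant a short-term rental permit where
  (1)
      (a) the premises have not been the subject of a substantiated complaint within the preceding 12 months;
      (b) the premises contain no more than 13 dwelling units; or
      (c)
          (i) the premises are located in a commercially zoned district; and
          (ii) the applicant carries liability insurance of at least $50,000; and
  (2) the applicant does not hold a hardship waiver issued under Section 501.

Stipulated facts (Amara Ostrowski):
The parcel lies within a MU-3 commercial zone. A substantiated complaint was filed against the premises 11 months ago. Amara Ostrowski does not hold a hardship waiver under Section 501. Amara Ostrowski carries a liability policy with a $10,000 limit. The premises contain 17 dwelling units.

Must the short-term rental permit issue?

(a) no complaint in 12 mo. — fails.
(b) ≤ 13 units — not satisfied.
(i) commercially zoned — holds.
(ii) insurance ≥ $50,000 — fails.
So (c) is not satisfied (T AND F).
So (1) is not satisfied (F OR F OR F).
(2) not (hardship waiver) — holds.
Overall = F AND T = false.

No — denied.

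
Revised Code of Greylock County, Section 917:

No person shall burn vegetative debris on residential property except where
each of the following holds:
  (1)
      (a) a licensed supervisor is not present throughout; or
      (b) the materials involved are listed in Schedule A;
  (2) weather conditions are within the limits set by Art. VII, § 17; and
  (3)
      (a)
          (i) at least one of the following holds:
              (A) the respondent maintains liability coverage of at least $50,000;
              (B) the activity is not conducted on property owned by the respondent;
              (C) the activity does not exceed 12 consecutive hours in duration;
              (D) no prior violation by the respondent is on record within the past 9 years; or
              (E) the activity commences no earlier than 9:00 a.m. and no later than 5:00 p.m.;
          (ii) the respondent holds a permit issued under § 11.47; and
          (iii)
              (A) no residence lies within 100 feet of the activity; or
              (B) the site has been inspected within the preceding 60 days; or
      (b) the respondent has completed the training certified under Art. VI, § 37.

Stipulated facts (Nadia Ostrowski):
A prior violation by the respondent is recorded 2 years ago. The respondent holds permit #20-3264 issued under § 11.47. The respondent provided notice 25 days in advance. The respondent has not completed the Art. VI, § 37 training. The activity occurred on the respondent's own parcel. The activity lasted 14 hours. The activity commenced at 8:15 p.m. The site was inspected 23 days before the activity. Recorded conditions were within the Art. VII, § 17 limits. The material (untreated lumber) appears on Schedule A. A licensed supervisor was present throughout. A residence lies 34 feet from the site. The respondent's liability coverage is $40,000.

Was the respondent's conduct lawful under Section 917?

No — unlawful.

(a) not (supervisor present) — not met.
(b) Schedule A material — met.
So (1) is satisfied (F OR T).
(2) weather ok — holds.
(A) coverage ≥ $50,000 — not satisfied.
(B) not (own property) — not met.
(C) ≤ 12 hrs duration — fails.
(D) no prior violation — not met.
(E) start within hours — not satisfied.
(i) = F OR F OR F OR F OR F = false.
(ii) holds permit — holds.
(A) no residence in 100 ft — not met.
(B) site inspected — satisfied.
(iii) = F OR T = true.
(a): F AND T AND T → false.
(b) training certified — fails.
(3): F OR F → false.
So Overall is not satisfied (T AND T AND F).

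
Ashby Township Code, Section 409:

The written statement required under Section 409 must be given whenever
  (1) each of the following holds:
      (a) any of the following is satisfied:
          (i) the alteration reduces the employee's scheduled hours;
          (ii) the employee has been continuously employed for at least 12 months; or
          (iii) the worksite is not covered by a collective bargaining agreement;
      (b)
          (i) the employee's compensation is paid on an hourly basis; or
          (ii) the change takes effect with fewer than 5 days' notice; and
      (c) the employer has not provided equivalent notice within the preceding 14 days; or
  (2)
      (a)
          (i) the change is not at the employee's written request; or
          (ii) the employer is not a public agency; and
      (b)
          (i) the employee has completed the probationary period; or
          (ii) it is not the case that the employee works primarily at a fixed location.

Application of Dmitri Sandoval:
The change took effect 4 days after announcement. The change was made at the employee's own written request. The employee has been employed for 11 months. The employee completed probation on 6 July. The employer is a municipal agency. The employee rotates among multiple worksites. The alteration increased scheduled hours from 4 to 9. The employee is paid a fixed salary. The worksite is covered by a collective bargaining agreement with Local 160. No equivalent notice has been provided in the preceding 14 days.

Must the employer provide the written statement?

No — not required.

(i) hours reduced — fails.
(ii) tenure ≥ 12 mo. — fails.
(iii) no CBA — not satisfied.
So (a) is not satisfied (F OR F OR F).
(i) hourly-paid — not satisfied.
(ii) < 5 days' notice — holds.
So (b) is satisfied (F OR T).
(c) no recent notice — satisfied.
(1): F AND T AND T → false.
(i) not employee-requested — fails.
(ii) not (public agency) — not met.
(a): F OR F → false.
(i) past probation — holds.
(ii) not (fixed location) — met.
(b) = T OR T = true.
(2): F AND T → false.
So Overall is not satisfied (F OR F).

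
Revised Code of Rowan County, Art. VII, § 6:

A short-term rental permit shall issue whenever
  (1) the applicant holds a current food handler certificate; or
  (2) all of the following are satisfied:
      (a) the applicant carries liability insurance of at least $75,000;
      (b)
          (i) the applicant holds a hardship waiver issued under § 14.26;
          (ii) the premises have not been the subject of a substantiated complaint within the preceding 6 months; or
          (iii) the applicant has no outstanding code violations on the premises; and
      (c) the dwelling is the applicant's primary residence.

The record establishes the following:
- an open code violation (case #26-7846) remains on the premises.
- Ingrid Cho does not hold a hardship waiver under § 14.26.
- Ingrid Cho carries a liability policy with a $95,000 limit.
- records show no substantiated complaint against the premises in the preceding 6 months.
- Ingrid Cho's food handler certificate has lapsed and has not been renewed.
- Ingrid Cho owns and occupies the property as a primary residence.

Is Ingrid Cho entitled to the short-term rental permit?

Yes — granted.

(1) food handler cert. — fails.
(a) insurance ≥ $75,000 — met.
(i) hardship waiver — not satisfied.
(ii) no complaint in 6 mo. — holds.
(iii) no code violations — not satisfied.
So (b) is satisfied (F OR T OR F).
(c) primary residence — satisfied.
So (2) is satisfied (T AND T AND T).
Overall: F OR T → true.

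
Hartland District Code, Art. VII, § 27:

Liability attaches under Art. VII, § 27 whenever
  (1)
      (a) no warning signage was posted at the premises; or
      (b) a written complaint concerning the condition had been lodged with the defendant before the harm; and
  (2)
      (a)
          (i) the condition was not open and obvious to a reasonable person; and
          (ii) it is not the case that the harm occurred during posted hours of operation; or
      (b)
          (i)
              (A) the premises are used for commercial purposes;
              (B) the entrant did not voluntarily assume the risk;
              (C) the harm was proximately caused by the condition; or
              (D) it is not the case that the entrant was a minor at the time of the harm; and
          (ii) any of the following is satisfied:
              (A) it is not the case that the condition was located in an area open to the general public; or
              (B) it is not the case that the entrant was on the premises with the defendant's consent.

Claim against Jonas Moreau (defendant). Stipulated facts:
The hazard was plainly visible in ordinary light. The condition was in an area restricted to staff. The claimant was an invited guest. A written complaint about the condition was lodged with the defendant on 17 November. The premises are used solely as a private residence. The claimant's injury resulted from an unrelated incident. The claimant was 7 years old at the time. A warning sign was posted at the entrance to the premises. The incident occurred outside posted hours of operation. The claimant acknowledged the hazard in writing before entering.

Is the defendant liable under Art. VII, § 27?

(a) no signage posted — not met.
(b) complaint lodged — met.
So (1) is satisfied (F OR T).
(i) not open/obvious — not satisfied.
(ii) not (during posted hours) — satisfied.
(a) = F AND T = false.
(A) commercial use — fails.
(B) no assumed risk — fails.
(C) proximate cause — not met.
(D) not (entrant a minor) — not met.
So (i) is not satisfied (F OR F OR F OR F).
(A) not (public area) — holds.
(B) not (consent to enter) — not satisfied.
(ii): T OR F → true.
(b): F AND T → false.
(2) = F OR F = false.
So Overall is not satisfied (T AND F).

No — not liable.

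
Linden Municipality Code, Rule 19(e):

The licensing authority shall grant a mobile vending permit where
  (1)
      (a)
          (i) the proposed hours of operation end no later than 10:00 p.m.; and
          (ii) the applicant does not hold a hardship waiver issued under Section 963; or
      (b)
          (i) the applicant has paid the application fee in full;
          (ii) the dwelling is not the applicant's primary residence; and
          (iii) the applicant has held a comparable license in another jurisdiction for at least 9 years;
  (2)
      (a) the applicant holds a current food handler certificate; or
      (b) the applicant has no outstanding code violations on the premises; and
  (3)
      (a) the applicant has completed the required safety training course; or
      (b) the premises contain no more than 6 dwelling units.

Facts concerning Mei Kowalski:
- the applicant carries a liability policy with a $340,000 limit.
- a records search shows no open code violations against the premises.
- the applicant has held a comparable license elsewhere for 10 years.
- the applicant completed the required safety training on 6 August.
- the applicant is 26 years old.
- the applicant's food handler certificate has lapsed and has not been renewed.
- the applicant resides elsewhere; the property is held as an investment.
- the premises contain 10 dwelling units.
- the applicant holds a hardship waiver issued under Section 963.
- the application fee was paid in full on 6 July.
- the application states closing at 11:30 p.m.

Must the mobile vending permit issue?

(i) closes by 10 p.m. — fails.
(ii) not (hardship waiver) — not met.
(a) = F AND F = false.
(i) fee paid — met.
(ii) not (primary residence) — holds.
(iii) prior license ≥ 9 yr — met.
(b): T AND T AND T → true.
So (1) is satisfied (F OR T).
(a) food handler cert. — fails.
(b) no code violations — satisfied.
(2): F OR T → true.
(a) safety training — satisfied.
(b) ≤ 6 units — fails.
So (3) is satisfied (T OR F).
Overall: T AND T AND T → true.

Yes — granted.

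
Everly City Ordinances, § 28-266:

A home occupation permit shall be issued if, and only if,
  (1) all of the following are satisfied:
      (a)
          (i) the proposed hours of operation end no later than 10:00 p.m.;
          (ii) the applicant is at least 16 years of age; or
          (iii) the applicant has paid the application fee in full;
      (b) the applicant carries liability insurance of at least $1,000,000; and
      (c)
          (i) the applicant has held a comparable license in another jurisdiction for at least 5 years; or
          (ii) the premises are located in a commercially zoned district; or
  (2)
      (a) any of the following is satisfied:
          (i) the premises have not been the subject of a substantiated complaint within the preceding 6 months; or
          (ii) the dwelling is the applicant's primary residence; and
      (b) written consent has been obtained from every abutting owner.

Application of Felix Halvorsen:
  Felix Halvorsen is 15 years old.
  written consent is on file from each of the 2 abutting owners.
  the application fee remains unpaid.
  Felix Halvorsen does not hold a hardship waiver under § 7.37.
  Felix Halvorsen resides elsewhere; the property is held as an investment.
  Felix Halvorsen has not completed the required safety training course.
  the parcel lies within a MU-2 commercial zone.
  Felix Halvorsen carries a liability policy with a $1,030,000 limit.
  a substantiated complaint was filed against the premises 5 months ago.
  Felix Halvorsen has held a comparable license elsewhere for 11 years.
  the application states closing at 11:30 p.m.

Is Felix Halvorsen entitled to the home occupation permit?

No — denied.

(i) closes by 10 p.m. — not met.
(ii) age ≥ 16 — not met.
(iii) fee paid — not satisfied.
(a) = F OR F OR F = false.
(b) insurance ≥ $1,000,000 — holds.
(i) prior license ≥ 5 yr — holds.
(ii) commercially zoned — satisfied.
(c) = T OR T = true.
So (1) is not satisfied (F AND T AND T).
(i) no complaint in 6 mo. — not met.
(ii) primary residence — fails.
(a) = F OR F = false.
(b) all abutters consent — holds.
(2) = F AND T = false.
So Overall is not satisfied (F OR F).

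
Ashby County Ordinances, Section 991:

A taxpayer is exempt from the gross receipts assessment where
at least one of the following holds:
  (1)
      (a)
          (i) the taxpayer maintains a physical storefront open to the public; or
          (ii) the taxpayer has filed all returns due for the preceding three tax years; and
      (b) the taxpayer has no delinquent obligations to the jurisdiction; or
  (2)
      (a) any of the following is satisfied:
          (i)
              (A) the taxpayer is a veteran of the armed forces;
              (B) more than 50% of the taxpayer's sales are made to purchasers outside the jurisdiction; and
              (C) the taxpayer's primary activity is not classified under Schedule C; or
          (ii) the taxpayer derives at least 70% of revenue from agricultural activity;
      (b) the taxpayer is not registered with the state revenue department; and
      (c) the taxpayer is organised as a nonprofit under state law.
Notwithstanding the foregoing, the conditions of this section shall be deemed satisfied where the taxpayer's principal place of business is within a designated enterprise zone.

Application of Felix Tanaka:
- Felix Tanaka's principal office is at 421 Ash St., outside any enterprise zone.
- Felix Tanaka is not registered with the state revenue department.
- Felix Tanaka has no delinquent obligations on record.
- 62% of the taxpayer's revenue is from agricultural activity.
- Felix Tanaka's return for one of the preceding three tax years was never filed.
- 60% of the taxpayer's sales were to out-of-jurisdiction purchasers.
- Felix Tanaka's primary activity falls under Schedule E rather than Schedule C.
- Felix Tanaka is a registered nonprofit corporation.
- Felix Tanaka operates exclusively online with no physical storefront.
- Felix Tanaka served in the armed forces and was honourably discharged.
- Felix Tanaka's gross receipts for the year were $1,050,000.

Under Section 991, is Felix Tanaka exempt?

(i) has storefront — fails.
(ii) returns current — not satisfied.
(a): F OR F → false.
(b) no delinquency — met.
(1): F AND T → false.
(A) veteran — met.
(B) >50% out-of-jur. sales — satisfied.
(C) not (Schedule C activity) — satisfied.
(i) = T AND T AND T = true.
(ii) ≥70% agricultural — not met.
(a) = T OR F = true.
(b) not (state-registered) — satisfied.
(c) nonprofit — satisfied.
So (2) is satisfied (T AND T AND T).
Overall: F OR T → true.
Exception (in enterprise zone) — not satisfied.
Result: main true OR exception false → true.

Yes — exempt.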